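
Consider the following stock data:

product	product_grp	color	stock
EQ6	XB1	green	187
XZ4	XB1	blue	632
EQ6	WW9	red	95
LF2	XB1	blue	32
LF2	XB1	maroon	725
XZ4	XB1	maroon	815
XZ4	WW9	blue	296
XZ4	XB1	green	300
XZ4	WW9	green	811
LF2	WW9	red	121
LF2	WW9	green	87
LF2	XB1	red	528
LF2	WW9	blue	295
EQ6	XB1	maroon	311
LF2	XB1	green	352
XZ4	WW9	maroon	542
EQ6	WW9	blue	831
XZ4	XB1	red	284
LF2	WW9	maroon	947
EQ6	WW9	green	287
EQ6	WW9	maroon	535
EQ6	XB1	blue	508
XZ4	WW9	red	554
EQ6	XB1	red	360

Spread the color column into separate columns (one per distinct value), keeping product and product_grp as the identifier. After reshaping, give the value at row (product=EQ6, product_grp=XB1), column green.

187

Wide layout: rows indexed by product and product_grp, columns are the 4 distinct color values (green, blue, red, maroon).
Cell (product=EQ6, product_grp=XB1, color=green) draws from the long row where product=EQ6, product_grp=XB1 and color=green, which has stock=187.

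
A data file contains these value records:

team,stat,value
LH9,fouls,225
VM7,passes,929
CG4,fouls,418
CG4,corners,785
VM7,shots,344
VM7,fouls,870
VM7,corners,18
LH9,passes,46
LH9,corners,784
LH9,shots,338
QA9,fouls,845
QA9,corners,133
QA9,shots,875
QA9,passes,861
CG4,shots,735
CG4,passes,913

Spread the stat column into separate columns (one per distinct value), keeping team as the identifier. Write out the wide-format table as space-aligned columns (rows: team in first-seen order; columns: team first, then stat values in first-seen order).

team  fouls  passes  corners  shots
LH9   225    46      784      338  
VM7   870    929     18       344  
CG4   418    913     785      735  
QA9   845    861     133      875  

Columns: team plus the 4 distinct stat values (fouls, passes, corners, shots).
For example, row LH9 column fouls takes value=225 from the long row (LH9, fouls).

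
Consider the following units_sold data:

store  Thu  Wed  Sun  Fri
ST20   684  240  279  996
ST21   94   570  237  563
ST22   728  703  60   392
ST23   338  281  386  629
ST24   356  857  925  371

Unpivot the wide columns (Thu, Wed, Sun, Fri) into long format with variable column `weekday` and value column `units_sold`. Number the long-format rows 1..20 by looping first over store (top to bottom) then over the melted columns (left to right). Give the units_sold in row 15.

20 rows total (5 × 4). Row 15: index ⌊(15-1)/4⌋ = 3 into store → ST23; (15-1) mod 4 = 2 into the melted columns → Sun.
So row 15 is (ST23, Sun, 386); units_sold = 386.

386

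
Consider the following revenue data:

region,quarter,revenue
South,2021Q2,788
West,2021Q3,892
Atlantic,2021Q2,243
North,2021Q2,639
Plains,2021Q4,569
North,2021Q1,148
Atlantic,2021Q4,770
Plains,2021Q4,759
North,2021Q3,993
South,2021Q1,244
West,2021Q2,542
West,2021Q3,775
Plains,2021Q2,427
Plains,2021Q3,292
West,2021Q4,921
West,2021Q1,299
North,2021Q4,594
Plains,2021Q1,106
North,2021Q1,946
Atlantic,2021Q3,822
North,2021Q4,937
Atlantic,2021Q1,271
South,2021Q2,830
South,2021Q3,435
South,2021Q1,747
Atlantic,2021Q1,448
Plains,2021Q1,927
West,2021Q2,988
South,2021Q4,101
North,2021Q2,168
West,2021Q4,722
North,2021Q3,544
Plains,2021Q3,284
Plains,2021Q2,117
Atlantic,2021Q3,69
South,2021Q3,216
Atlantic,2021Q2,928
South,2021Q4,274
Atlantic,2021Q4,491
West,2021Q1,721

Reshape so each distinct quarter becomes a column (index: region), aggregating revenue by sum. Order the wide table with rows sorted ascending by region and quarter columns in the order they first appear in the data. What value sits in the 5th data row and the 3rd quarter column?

With rows sorted ascending by region, row 5 is region=West. quarter columns in first-appearance order: 2021Q2, 2021Q3, 2021Q4, 2021Q1; column 3 is 2021Q4.
Long rows with region=West, quarter=2021Q4: 921 + 722 = 1643.

1643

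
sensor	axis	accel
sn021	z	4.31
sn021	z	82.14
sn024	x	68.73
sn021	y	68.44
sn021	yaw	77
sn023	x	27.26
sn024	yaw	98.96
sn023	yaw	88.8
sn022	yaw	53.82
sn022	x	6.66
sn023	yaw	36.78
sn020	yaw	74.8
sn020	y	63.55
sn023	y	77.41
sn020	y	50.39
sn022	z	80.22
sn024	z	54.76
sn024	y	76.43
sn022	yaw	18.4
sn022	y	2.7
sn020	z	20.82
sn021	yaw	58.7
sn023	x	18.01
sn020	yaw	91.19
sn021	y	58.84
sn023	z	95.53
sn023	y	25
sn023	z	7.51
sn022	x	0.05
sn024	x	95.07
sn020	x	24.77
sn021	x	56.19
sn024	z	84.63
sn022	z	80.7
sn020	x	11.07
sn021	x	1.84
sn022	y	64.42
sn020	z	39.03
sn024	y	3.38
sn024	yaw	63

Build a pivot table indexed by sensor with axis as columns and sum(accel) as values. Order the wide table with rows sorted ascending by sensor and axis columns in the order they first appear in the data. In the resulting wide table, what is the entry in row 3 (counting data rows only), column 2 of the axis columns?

With rows sorted ascending by sensor, row 3 is sensor=sn022. axis columns in first-appearance order: z, x, y, yaw; column 2 is x.
Long rows with sensor=sn022, axis=x: 6.66 + 0.05 = 6.71.

6.71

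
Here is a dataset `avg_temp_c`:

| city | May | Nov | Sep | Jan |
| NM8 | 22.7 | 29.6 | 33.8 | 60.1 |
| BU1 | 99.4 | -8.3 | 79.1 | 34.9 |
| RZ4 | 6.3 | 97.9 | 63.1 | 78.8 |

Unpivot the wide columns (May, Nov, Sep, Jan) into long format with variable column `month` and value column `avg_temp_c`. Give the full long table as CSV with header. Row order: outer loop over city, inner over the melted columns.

city,month,avg_temp_c
NM8,May,22.7
NM8,Nov,29.6
NM8,Sep,33.8
NM8,Jan,60.1
BU1,May,99.4
BU1,Nov,-8.3
BU1,Sep,79.1
BU1,Jan,34.9
RZ4,May,6.3
RZ4,Nov,97.9
RZ4,Sep,63.1
RZ4,Jan,78.8

Each (city, column) pair becomes one row: 3 × 4 = 12 rows.
For example, (NM8, May) → avg_temp_c=22.7.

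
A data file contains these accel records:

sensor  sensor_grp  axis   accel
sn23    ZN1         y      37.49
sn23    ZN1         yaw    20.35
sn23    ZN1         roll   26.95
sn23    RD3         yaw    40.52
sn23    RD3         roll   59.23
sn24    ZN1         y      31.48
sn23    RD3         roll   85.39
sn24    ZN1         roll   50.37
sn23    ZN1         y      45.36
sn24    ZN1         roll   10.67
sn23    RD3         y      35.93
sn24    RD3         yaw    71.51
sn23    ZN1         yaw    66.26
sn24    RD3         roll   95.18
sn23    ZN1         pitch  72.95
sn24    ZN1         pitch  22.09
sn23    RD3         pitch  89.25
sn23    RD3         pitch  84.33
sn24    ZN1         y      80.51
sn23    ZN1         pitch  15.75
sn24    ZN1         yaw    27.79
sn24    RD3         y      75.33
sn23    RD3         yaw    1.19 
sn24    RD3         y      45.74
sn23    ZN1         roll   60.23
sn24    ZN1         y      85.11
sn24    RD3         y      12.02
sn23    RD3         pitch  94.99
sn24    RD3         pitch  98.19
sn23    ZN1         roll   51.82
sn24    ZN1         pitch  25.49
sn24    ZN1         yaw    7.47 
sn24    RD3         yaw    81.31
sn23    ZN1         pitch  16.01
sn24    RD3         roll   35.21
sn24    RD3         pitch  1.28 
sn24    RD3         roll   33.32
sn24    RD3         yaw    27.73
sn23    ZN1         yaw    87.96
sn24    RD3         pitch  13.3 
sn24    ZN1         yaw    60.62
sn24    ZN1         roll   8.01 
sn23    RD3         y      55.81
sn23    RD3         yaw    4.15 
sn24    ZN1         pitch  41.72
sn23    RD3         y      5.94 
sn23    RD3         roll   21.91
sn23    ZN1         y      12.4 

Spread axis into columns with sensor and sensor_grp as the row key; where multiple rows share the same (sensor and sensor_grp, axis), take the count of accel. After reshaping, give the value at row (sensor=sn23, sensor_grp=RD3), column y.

Rows with sensor=sn23, sensor_grp=RD3 and axis=y: accel values are 35.93, 55.81, 5.94.
3 rows match — count = 3.

3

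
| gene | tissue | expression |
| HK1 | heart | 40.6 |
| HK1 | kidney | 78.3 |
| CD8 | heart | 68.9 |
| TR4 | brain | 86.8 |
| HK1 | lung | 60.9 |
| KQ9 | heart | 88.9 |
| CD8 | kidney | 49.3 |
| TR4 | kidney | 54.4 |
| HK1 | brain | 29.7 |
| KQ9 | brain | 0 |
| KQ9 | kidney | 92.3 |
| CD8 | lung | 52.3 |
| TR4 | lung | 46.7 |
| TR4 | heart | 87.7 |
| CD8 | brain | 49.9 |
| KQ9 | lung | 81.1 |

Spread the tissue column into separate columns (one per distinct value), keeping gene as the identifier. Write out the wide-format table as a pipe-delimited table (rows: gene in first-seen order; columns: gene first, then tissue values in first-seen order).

| gene | heart | kidney | brain | lung |
| HK1 | 40.6 | 78.3 | 29.7 | 60.9 |
| CD8 | 68.9 | 49.3 | 49.9 | 52.3 |
| TR4 | 87.7 | 54.4 | 86.8 | 46.7 |
| KQ9 | 88.9 | 92.3 | 0 | 81.1 |

Columns: gene plus the 4 distinct tissue values (heart, kidney, brain, lung).
For example, row HK1 column heart takes expression=40.6 from the long row (HK1, heart).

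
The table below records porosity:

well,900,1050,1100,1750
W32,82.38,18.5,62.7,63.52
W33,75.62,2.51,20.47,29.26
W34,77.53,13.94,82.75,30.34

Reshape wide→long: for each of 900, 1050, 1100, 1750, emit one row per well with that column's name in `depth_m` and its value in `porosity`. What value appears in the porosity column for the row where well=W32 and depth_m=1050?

18.5

Unpivoting turns each (well, wide-column) pair into one long row.
The wide cell at row W32, column 1050 holds 18.5, so the long row (W32, 1050) has porosity=18.5.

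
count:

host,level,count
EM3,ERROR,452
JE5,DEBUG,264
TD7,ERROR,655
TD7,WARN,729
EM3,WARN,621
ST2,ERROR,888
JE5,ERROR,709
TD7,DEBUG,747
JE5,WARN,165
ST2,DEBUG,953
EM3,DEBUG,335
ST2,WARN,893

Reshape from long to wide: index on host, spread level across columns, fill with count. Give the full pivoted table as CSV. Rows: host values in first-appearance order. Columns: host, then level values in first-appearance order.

Columns: host plus the 3 distinct level values (ERROR, DEBUG, WARN).
For example, row EM3 column ERROR takes count=452 from the long row (EM3, ERROR).

host,ERROR,DEBUG,WARN
EM3,452,335,621
JE5,709,264,165
TD7,655,747,729
ST2,888,953,893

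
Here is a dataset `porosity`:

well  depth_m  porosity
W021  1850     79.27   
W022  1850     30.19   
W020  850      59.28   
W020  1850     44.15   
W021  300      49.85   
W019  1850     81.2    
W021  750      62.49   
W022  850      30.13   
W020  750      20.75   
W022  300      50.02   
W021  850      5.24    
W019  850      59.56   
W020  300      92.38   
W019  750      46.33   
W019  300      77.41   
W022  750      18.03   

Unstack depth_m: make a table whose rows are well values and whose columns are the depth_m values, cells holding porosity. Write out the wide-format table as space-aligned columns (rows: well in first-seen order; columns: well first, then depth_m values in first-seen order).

Columns: well plus the 4 distinct depth_m values (1850, 850, 300, 750).
For example, row W021 column 1850 takes porosity=79.27 from the long row (W021, 1850).

well  1850   850    300    750  
W021  79.27  5.24   49.85  62.49
W022  30.19  30.13  50.02  18.03
W020  44.15  59.28  92.38  20.75
W019  81.2   59.56  77.41  46.33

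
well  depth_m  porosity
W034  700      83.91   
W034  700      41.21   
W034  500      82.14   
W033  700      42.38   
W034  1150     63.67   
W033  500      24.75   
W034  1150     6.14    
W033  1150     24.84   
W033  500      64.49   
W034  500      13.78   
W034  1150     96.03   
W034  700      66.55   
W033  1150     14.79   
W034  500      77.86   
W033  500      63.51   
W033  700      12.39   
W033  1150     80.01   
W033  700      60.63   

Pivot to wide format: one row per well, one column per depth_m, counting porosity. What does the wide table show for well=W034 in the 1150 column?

3

Rows with well=W034 and depth_m=1150: porosity values are 63.67, 6.14, 96.03.
3 rows match — count = 3.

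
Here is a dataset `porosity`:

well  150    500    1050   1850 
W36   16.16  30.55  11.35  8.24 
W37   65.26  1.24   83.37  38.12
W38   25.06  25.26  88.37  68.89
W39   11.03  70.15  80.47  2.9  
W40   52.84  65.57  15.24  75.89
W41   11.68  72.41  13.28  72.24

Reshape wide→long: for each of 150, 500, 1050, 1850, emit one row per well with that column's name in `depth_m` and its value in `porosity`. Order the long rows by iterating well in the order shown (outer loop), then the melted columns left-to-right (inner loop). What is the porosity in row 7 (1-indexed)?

83.37

24 rows total (6 × 4). Row 7: index ⌊(7-1)/4⌋ = 1 into well → W37; (7-1) mod 4 = 2 into the melted columns → 1050.
So row 7 is (W37, 1050, 83.37); porosity = 83.37.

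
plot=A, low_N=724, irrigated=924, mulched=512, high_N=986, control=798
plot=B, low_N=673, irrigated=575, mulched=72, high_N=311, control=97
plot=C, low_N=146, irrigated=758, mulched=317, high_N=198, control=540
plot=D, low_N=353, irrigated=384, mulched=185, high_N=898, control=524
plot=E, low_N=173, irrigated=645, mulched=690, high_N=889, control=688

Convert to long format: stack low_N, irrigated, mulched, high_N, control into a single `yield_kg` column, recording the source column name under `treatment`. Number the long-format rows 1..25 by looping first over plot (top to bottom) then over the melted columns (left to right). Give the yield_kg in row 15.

540

25 rows total (5 × 5). Row 15: index ⌊(15-1)/5⌋ = 2 into plot → C; (15-1) mod 5 = 4 into the melted columns → control.
So row 15 is (C, control, 540); yield_kg = 540.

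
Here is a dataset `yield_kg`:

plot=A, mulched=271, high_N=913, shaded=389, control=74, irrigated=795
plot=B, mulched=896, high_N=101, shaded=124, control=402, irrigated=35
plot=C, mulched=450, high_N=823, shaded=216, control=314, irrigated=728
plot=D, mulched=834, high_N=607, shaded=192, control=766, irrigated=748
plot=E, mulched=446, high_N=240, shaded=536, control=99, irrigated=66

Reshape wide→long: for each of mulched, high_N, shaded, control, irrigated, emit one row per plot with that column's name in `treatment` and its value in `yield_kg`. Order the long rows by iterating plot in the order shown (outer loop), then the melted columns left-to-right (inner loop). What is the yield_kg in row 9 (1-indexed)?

402

25 rows total (5 × 5). Row 9: index ⌊(9-1)/5⌋ = 1 into plot → B; (9-1) mod 5 = 3 into the melted columns → control.
So row 9 is (B, control, 402); yield_kg = 402.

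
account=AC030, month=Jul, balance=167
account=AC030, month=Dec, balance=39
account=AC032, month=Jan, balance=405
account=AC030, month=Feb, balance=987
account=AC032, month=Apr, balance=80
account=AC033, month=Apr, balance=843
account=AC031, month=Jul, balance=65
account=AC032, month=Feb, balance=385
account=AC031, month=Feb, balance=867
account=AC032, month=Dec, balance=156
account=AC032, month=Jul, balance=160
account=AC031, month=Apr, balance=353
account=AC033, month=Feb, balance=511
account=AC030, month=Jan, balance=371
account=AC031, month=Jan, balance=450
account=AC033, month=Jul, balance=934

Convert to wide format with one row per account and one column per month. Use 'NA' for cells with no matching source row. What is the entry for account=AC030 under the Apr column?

No long-format row has account=AC030 and month=Apr, so the cell is NA.

NA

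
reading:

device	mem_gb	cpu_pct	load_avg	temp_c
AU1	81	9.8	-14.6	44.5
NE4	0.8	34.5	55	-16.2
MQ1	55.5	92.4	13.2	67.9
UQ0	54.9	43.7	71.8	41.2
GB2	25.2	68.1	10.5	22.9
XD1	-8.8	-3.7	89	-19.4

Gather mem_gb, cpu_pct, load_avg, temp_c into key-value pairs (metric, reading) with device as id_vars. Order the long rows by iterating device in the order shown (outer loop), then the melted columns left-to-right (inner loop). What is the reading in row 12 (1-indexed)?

24 rows total (6 × 4). Row 12: index ⌊(12-1)/4⌋ = 2 into device → MQ1; (12-1) mod 4 = 3 into the melted columns → temp_c.
So row 12 is (MQ1, temp_c, 67.9); reading = 67.9.

67.9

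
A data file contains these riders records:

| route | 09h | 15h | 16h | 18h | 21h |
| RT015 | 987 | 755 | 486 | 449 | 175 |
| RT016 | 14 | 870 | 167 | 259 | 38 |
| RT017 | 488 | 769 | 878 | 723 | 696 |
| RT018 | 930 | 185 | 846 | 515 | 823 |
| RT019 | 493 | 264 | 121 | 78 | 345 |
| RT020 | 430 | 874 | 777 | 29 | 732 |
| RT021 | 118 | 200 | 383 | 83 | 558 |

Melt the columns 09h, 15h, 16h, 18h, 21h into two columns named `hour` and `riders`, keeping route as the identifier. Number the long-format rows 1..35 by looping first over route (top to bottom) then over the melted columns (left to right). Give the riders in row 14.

35 rows total (7 × 5). Row 14: index ⌊(14-1)/5⌋ = 2 into route → RT017; (14-1) mod 5 = 3 into the melted columns → 18h.
So row 14 is (RT017, 18h, 723); riders = 723.

723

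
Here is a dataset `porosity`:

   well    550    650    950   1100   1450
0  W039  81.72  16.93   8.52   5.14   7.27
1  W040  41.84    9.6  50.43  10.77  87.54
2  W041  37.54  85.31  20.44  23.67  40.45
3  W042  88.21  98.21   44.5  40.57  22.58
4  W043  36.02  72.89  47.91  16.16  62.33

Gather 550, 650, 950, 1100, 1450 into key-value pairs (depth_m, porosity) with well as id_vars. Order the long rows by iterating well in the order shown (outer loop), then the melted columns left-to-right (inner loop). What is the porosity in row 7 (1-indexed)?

25 rows total (5 × 5). Row 7: index ⌊(7-1)/5⌋ = 1 into well → W040; (7-1) mod 5 = 1 into the melted columns → 650.
So row 7 is (W040, 650, 9.6); porosity = 9.6.

9.6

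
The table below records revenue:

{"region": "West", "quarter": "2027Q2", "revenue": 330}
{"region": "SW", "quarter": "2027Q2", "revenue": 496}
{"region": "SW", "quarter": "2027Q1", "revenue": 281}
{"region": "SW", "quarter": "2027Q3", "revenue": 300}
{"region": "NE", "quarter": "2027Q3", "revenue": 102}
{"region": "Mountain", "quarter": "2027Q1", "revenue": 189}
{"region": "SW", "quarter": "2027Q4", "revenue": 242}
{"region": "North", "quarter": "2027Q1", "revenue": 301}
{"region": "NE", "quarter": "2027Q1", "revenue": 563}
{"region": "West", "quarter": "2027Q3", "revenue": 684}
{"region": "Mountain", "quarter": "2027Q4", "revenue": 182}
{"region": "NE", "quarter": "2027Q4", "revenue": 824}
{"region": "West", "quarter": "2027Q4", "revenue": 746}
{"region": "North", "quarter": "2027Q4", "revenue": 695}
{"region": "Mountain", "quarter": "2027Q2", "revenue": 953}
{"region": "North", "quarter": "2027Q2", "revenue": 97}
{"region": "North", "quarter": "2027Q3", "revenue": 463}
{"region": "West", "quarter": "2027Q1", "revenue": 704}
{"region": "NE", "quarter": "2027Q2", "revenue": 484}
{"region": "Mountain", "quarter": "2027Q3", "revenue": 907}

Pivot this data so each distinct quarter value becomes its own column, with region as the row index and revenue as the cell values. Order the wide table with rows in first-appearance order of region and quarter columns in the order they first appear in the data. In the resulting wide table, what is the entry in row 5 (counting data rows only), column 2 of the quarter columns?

301

With rows in first-appearance order of region, row 5 is region=North. quarter columns in first-appearance order: 2027Q2, 2027Q1, 2027Q3, 2027Q4; column 2 is 2027Q1.
Long rows with region=North, quarter=2027Q1: revenue = 301.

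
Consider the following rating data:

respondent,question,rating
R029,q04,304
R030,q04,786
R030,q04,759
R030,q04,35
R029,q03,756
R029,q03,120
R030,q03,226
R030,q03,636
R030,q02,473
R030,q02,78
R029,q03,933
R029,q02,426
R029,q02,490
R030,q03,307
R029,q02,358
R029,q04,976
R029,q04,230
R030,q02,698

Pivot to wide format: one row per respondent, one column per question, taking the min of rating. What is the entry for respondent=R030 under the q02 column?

Rows with respondent=R030 and question=q02: rating values are 473, 78, 698.
min(473, 78, 698) = 78.

78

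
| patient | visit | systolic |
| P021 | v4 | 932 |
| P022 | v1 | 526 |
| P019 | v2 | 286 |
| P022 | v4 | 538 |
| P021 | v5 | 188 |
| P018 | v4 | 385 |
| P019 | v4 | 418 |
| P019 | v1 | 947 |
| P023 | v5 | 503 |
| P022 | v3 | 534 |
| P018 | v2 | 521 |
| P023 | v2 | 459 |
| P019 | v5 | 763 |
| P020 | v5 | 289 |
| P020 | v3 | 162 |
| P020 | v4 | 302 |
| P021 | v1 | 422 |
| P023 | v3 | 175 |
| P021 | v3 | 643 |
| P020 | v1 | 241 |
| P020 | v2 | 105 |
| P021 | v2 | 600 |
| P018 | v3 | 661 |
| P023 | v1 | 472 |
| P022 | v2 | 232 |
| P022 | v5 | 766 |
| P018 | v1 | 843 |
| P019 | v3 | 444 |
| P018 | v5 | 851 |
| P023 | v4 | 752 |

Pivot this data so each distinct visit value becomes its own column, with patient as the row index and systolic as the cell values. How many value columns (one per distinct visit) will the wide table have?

5

5 distinct visit values: v1, v2, v3, v4, v5.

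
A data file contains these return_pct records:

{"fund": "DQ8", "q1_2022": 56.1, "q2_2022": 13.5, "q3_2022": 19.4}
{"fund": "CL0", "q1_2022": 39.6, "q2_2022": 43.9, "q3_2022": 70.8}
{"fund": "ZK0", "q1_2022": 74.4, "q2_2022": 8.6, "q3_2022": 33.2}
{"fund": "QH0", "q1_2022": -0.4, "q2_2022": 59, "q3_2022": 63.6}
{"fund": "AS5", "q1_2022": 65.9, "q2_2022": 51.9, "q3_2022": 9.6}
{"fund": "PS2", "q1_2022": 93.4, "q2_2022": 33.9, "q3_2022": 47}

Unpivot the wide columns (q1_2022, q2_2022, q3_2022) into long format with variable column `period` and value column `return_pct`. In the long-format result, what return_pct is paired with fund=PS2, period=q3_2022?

Unpivoting turns each (fund, wide-column) pair into one long row.
The wide cell at row PS2, column q3_2022 holds 47, so the long row (PS2, q3_2022) has return_pct=47.

47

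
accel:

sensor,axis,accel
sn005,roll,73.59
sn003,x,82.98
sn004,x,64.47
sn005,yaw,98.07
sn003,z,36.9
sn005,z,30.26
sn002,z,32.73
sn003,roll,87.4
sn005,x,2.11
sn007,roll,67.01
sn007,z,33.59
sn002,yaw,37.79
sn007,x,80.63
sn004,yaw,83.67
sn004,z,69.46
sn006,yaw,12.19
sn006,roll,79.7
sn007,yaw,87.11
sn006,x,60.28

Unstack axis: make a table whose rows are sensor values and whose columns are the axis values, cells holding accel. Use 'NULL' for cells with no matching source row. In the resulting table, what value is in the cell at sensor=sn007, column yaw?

87.11

The long row with sensor=sn007, axis=yaw has accel=87.11.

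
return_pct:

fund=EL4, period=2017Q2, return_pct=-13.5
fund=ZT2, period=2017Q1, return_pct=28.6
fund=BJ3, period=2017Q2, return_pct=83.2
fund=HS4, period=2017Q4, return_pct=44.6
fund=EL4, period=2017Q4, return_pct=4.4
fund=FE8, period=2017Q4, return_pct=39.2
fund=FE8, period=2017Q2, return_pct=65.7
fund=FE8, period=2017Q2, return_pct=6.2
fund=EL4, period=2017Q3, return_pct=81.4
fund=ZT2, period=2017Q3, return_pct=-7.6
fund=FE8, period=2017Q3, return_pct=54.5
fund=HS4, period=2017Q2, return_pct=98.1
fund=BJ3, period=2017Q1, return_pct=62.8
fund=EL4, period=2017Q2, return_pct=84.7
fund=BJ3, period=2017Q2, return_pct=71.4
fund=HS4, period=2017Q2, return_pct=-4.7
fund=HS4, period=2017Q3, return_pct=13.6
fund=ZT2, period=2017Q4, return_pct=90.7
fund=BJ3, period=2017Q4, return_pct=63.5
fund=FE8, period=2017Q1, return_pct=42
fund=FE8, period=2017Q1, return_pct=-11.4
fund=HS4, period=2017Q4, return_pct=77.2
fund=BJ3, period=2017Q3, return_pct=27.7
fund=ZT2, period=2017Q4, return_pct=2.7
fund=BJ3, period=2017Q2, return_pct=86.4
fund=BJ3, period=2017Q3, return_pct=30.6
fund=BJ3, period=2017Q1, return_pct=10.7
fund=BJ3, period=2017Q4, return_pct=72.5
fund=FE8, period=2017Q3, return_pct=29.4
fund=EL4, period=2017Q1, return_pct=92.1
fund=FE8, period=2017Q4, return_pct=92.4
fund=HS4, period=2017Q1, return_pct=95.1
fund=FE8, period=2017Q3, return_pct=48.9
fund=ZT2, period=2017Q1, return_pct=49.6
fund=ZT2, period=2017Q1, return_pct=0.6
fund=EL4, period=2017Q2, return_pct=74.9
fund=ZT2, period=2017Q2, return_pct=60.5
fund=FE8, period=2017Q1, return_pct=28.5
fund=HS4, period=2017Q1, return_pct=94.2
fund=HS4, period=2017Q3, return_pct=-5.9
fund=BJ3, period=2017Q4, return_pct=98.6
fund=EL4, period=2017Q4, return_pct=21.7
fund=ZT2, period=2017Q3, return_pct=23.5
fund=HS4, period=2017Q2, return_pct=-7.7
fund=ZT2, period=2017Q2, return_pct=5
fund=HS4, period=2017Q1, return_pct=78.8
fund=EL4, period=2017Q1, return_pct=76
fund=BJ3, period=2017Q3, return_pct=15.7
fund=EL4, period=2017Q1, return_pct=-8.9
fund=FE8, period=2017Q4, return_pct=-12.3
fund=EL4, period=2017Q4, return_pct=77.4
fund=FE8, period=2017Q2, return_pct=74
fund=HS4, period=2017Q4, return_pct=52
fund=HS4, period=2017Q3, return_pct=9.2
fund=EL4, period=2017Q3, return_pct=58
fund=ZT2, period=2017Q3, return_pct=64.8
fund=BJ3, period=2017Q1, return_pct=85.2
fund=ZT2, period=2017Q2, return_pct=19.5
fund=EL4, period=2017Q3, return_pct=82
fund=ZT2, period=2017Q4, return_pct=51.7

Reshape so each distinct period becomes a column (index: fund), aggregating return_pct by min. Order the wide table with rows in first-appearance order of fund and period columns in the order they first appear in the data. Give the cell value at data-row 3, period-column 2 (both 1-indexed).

10.7

With rows in first-appearance order of fund, row 3 is fund=BJ3. period columns in first-appearance order: 2017Q2, 2017Q1, 2017Q4, 2017Q3; column 2 is 2017Q1.
Long rows with fund=BJ3, period=2017Q1: min(62.8, 10.7, 85.2) = 10.7.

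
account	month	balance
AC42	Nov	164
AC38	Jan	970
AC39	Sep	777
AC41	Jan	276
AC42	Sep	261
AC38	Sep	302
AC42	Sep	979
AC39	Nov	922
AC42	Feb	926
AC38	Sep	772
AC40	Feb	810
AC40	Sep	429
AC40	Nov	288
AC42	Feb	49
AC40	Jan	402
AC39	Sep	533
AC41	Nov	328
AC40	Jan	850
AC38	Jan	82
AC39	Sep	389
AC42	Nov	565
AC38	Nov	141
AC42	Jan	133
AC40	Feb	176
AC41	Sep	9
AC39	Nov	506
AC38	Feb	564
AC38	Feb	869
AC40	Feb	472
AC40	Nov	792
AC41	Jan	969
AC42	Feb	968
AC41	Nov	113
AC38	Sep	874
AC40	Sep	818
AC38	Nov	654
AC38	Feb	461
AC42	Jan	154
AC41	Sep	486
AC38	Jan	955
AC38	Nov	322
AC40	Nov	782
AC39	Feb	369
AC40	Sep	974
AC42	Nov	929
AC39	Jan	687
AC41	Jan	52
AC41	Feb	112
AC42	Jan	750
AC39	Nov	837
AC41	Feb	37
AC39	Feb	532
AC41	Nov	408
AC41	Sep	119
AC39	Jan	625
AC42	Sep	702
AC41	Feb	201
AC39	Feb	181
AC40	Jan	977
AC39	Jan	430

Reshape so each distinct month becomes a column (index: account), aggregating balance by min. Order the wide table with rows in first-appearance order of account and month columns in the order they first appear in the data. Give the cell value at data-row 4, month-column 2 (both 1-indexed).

52

With rows in first-appearance order of account, row 4 is account=AC41. month columns in first-appearance order: Nov, Jan, Sep, Feb; column 2 is Jan.
Long rows with account=AC41, month=Jan: min(276, 969, 52) = 52.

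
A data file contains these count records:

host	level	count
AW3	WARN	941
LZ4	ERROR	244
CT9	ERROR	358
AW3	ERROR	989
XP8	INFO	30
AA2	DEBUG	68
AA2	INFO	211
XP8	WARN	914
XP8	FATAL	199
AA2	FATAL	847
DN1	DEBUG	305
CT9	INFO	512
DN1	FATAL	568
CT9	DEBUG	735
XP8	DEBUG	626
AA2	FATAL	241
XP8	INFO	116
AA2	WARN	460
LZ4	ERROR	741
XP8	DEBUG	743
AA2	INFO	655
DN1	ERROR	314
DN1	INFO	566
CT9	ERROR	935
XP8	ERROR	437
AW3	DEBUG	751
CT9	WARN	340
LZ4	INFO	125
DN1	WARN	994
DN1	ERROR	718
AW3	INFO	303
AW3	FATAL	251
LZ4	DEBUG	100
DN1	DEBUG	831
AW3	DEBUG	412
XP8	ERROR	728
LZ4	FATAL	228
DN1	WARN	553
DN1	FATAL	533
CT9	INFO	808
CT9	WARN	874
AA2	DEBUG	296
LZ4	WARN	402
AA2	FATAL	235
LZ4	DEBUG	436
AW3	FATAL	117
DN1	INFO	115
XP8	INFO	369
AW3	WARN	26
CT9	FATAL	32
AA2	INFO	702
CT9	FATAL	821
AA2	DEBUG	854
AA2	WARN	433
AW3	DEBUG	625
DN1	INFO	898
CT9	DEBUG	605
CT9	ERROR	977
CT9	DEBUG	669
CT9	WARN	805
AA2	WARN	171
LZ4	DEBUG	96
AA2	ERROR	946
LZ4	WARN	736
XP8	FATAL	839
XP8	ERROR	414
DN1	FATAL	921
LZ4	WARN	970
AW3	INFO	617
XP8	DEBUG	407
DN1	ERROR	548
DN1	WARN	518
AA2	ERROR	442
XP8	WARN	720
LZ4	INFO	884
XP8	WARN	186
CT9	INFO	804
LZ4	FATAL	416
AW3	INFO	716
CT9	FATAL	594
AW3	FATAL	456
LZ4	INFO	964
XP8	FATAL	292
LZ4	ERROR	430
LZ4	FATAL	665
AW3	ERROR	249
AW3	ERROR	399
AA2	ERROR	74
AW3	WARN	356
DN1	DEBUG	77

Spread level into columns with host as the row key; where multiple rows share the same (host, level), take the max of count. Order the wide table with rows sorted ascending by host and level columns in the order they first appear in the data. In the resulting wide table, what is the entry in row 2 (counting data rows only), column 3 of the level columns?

716

With rows sorted ascending by host, row 2 is host=AW3. level columns in first-appearance order: WARN, ERROR, INFO, DEBUG, FATAL; column 3 is INFO.
Long rows with host=AW3, level=INFO: max(303, 617, 716) = 716.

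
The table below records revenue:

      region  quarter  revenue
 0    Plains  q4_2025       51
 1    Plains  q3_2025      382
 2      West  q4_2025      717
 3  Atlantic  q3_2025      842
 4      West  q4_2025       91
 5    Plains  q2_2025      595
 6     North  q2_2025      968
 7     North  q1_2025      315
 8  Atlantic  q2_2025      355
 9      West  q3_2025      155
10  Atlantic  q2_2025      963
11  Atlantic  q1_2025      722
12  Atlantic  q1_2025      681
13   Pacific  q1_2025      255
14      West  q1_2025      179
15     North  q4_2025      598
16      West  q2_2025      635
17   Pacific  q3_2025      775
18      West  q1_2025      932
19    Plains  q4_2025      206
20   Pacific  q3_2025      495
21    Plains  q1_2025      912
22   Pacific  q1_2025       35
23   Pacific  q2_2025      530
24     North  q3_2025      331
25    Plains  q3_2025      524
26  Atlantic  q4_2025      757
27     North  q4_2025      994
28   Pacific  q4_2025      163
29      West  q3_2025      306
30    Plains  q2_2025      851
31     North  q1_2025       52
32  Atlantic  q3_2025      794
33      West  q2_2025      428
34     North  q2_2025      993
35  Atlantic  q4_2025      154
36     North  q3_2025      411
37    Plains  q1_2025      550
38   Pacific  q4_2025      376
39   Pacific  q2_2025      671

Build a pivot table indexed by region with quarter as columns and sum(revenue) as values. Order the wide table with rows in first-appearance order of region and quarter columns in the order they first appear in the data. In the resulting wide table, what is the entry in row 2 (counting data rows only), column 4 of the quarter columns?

1111

With rows in first-appearance order of region, row 2 is region=West. quarter columns in first-appearance order: q4_2025, q3_2025, q2_2025, q1_2025; column 4 is q1_2025.
Long rows with region=West, quarter=q1_2025: 179 + 932 = 1111.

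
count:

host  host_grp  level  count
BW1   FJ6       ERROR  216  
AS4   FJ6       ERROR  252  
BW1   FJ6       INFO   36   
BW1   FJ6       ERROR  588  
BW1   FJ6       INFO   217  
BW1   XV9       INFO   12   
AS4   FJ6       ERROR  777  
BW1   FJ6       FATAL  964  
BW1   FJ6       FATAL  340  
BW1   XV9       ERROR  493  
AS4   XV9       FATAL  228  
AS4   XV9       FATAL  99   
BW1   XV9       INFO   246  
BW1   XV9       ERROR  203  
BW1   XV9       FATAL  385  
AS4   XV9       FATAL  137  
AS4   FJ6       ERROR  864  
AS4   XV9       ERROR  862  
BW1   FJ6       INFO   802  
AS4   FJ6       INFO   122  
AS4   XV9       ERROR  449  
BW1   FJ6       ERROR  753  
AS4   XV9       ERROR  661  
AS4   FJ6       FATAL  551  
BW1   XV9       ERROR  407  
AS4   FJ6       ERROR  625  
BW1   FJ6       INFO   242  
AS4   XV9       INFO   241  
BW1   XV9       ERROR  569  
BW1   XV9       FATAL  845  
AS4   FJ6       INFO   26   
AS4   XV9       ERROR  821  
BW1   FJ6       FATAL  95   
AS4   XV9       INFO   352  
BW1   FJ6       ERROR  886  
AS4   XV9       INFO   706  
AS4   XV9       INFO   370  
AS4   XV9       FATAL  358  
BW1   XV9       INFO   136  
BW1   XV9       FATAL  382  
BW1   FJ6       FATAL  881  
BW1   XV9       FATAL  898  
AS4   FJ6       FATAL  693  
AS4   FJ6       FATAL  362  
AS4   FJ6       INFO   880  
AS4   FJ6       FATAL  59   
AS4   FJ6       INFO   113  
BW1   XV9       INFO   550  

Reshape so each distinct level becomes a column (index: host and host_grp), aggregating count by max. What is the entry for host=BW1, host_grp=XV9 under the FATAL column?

Rows with host=BW1, host_grp=XV9 and level=FATAL: count values are 385, 845, 382, 898.
max(385, 845, 382, 898) = 898.

898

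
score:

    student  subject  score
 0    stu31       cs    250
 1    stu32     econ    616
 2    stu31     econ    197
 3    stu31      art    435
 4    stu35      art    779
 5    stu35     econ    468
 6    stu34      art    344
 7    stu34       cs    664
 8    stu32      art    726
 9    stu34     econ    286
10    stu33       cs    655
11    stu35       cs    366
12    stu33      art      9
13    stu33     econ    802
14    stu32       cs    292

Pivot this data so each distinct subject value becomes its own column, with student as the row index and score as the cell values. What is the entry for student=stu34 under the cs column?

Wide layout: rows indexed by student, columns are the 3 distinct subject values (cs, econ, art).
Cell (student=stu34, subject=cs) draws from the long row where student=stu34 and subject=cs, which has score=664.

664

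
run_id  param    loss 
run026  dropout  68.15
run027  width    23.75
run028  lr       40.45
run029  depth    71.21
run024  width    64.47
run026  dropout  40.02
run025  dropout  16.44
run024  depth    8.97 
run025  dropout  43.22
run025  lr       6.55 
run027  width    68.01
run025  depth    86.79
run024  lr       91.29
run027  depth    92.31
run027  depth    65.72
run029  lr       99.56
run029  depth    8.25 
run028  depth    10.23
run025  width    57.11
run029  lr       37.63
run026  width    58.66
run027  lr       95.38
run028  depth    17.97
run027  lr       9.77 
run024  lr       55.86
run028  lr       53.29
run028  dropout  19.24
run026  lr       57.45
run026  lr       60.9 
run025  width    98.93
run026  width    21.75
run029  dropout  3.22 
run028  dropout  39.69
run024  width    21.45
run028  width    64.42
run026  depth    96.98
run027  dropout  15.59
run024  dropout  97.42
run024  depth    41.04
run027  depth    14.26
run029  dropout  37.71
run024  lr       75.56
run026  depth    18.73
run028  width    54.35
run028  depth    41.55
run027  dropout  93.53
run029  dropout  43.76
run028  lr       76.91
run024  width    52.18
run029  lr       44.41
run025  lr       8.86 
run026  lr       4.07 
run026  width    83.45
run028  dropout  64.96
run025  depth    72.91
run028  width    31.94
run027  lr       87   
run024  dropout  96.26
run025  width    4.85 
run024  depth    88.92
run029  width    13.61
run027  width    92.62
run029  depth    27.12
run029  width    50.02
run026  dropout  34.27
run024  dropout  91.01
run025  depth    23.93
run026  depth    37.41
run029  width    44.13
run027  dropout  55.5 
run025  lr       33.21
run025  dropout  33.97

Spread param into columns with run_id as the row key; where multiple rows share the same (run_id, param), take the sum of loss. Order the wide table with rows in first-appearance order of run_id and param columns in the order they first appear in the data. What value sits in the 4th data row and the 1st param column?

84.69

With rows in first-appearance order of run_id, row 4 is run_id=run029. param columns in first-appearance order: dropout, width, lr, depth; column 1 is dropout.
Long rows with run_id=run029, param=dropout: 3.22 + 37.71 + 43.76 = 84.69.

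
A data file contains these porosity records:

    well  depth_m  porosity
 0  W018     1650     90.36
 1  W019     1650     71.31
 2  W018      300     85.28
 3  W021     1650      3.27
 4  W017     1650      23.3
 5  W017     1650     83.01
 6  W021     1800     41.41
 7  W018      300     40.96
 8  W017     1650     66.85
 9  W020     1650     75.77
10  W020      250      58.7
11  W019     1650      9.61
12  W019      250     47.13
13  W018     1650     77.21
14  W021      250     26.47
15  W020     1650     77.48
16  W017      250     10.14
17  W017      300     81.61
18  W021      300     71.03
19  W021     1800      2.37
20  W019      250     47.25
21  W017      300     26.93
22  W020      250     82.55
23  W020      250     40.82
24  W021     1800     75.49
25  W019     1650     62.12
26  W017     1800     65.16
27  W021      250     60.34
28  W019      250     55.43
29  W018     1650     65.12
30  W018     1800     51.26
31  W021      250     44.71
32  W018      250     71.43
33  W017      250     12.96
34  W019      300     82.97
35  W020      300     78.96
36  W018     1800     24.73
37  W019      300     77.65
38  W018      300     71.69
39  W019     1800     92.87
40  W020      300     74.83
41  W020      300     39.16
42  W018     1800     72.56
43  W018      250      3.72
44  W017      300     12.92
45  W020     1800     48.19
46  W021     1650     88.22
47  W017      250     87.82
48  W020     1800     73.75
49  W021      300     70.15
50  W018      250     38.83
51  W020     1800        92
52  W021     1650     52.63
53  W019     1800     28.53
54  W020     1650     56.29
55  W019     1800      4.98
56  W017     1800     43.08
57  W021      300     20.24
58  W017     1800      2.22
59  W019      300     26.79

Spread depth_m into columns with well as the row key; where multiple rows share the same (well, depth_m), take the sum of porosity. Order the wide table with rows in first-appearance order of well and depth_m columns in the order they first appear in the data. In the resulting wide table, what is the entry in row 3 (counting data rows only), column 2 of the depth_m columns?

With rows in first-appearance order of well, row 3 is well=W021. depth_m columns in first-appearance order: 1650, 300, 1800, 250; column 2 is 300.
Long rows with well=W021, depth_m=300: 71.03 + 70.15 + 20.24 = 161.42.

161.42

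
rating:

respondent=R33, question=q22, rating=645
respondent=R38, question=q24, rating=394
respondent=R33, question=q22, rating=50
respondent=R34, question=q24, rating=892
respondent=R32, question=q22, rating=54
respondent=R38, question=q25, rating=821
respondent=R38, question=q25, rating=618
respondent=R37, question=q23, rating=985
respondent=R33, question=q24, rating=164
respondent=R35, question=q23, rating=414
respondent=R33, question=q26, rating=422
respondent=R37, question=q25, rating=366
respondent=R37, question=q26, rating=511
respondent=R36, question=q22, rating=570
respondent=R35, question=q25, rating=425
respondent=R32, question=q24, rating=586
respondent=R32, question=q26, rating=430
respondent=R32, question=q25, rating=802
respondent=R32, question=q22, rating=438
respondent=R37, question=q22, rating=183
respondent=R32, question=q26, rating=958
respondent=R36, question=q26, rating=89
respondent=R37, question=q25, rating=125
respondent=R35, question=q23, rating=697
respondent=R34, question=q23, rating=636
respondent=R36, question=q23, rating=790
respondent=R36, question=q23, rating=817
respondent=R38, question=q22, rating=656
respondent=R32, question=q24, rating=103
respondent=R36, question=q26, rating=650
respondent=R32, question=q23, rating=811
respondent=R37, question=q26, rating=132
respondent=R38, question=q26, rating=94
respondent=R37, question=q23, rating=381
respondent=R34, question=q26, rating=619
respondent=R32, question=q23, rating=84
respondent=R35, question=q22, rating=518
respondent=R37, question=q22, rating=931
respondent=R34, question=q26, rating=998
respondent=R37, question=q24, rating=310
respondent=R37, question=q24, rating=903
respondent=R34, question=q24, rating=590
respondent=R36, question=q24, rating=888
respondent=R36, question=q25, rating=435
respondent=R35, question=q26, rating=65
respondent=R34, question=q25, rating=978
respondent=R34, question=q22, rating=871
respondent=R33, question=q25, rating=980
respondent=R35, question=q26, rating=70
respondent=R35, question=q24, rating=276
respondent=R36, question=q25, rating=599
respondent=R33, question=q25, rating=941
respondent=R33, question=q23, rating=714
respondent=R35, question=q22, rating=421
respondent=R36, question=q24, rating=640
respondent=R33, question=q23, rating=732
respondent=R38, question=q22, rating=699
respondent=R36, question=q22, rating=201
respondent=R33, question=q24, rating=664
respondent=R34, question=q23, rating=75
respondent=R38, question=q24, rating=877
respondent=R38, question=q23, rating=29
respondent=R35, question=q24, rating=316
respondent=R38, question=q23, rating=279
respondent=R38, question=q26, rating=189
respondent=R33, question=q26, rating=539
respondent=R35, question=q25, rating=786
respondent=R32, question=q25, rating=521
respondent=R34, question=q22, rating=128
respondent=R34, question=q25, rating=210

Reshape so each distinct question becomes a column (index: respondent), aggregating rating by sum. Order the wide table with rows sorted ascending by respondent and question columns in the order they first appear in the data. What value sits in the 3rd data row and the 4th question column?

With rows sorted ascending by respondent, row 3 is respondent=R34. question columns in first-appearance order: q22, q24, q25, q23, q26; column 4 is q23.
Long rows with respondent=R34, question=q23: 636 + 75 = 711.

711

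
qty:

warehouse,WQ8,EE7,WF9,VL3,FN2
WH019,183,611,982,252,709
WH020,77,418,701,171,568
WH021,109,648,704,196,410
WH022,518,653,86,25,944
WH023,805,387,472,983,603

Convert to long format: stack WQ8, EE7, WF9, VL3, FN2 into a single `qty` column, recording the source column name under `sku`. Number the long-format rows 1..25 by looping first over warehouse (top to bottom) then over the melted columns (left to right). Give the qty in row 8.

25 rows total (5 × 5). Row 8: index ⌊(8-1)/5⌋ = 1 into warehouse → WH020; (8-1) mod 5 = 2 into the melted columns → WF9.
So row 8 is (WH020, WF9, 701); qty = 701.

701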